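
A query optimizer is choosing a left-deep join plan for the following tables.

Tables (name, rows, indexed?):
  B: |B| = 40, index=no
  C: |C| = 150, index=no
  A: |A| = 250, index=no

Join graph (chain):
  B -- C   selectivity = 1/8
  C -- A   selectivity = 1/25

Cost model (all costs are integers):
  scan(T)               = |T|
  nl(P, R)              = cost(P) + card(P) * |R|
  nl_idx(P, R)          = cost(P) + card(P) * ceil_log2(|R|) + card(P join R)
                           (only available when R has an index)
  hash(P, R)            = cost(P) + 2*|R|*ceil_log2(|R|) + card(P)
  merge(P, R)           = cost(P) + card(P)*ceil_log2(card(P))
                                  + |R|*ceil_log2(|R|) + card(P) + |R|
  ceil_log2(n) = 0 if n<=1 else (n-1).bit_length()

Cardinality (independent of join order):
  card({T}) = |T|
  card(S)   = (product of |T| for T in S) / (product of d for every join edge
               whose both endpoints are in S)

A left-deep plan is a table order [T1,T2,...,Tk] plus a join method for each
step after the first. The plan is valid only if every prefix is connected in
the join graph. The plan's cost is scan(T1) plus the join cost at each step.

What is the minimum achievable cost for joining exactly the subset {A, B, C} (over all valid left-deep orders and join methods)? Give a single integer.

Selinger DP over subsets of {A,B,C}:
  {B}: scan cost=40, card=40
  {C}: scan cost=150, card=150
  {A}: scan cost=250, card=250
  {BC}: card=750; try (B,hash)→780, (C,merge)→1670, (B,merge)→1780, (C,hash)→2480, (C,nl)→6040, (B,nl)→6150; best=780 via (B,hash)
  {AC}: card=1500; try (C,hash)→2900, (A,merge)→3750, (C,merge)→3850, (A,hash)→4300, (A,nl)→37650, (C,nl)→37750; best=2900 via (C,hash)
  {ABC}: card=7500; try (B,hash)→4880, (A,hash)→5530, (A,merge)→11280, (B,merge)→21180, (B,nl)→62900, (A,nl)→188280; best=4880 via (B,hash)

4880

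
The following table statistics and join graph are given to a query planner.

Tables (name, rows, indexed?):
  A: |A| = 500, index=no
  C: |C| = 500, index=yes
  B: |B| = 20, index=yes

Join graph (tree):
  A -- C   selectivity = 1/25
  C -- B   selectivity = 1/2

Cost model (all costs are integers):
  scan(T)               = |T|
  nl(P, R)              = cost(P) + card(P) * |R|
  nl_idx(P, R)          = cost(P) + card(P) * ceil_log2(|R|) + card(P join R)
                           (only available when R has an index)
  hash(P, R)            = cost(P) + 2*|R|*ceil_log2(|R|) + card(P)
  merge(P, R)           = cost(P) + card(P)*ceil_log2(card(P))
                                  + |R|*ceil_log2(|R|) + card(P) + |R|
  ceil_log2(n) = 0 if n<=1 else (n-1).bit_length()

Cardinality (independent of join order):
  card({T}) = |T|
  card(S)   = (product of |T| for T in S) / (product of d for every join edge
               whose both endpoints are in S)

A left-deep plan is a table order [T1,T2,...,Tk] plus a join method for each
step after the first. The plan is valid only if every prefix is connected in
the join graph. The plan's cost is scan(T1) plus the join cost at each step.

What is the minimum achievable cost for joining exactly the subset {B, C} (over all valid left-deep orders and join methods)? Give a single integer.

1200

Selinger DP over subsets of {B,C}:
  {C}: scan cost=500, card=500
  {B}: scan cost=20, card=20
  {BC}: card=5000; try (B,hash)→1200, (C,merge)→5140, (C,nl_idx)→5200, (B,merge)→5620, (B,nl_idx)→8000, (C,hash)→9040 …(+2); best=1200 via (B,hash)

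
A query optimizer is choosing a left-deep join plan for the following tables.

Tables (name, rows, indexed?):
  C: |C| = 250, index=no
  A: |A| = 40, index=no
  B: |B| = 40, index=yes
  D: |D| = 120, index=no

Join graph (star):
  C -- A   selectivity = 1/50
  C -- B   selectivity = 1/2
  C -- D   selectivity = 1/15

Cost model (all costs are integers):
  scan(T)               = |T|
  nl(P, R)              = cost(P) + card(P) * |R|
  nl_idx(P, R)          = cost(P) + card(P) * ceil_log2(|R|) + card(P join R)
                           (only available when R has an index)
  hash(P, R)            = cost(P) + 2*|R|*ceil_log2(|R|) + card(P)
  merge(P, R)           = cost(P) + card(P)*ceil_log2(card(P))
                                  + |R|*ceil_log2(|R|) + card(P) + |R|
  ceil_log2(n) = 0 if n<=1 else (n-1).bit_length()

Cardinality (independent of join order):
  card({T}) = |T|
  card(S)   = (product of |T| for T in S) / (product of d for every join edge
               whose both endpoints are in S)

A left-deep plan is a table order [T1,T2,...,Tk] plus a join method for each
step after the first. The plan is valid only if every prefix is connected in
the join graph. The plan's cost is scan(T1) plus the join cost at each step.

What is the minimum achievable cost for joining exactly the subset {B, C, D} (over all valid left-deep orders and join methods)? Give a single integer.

4660

Selinger DP over subsets of {B,C,D}:
  {C}: scan cost=250, card=250
  {B}: scan cost=40, card=40
  {D}: scan cost=120, card=120
  {BC}: card=5000; try (B,hash)→980, (C,merge)→2570, (B,merge)→2780, (C,hash)→4080, (B,nl_idx)→6750, (C,nl)→10040 …(+1); best=980 via (B,hash)
  {CD}: card=2000; try (D,hash)→2180, (C,merge)→3330, (D,merge)→3460, (C,hash)→4240, (C,nl)→30120, (D,nl)→30250; best=2180 via (D,hash)
  {BCD}: card=40000; try (B,hash)→4660, (D,hash)→7660, (B,merge)→26460, (B,nl_idx)→54180, (D,merge)→71940, (B,nl)→82180 …(+1); best=4660 via (B,hash)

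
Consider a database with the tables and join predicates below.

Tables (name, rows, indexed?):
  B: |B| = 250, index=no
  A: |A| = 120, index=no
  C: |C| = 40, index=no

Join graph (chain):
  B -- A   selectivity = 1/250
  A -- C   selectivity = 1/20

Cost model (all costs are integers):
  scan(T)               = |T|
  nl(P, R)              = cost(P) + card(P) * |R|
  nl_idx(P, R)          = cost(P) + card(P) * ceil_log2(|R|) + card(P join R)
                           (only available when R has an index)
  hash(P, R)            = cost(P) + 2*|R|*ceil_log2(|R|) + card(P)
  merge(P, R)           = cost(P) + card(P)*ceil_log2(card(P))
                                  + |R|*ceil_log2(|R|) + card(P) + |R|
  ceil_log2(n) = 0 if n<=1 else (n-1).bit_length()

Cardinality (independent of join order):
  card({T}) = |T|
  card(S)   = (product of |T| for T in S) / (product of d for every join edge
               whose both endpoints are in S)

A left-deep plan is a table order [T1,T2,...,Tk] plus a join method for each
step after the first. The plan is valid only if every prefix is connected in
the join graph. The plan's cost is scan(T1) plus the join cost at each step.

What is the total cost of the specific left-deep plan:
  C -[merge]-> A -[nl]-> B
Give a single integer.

step 1: scan C: cost=40, card=40
step 2: join A via merge
    card(P join A) = 40*120/(20) = 240
    cost = 40 + 40*6 + 120*7 + 40 + 120 = 1280
step 3: join B via nl
    card(P join B) = 240*250/(250) = 240
    cost = 1280 + 240*250 = 61280

61280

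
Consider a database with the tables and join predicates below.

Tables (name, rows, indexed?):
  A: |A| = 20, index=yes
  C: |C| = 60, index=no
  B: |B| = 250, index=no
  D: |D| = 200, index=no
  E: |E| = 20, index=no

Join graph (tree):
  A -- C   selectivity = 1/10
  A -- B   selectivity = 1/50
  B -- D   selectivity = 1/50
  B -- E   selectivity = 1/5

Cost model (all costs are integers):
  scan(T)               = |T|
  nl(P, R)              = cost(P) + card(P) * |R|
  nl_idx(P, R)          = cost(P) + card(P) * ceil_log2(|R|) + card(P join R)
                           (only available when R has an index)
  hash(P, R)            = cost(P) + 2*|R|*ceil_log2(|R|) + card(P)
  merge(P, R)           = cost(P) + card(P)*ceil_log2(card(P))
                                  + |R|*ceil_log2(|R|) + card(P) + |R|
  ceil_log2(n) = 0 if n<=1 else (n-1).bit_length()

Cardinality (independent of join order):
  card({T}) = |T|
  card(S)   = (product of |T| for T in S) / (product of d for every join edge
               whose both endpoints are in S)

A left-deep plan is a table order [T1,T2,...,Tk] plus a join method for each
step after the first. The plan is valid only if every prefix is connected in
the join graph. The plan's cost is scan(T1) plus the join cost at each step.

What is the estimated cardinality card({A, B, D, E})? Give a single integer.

Tables in S: A(20), B(250), D(200), E(20)
Edges inside S: A-B(d=50), B-D(d=50), B-E(d=5)
numerator = 20 * 250 * 200 * 20 = 20000000
denominator = 50 * 50 * 5 = 12500
card(S) = 20000000 / 12500 = 1600

1600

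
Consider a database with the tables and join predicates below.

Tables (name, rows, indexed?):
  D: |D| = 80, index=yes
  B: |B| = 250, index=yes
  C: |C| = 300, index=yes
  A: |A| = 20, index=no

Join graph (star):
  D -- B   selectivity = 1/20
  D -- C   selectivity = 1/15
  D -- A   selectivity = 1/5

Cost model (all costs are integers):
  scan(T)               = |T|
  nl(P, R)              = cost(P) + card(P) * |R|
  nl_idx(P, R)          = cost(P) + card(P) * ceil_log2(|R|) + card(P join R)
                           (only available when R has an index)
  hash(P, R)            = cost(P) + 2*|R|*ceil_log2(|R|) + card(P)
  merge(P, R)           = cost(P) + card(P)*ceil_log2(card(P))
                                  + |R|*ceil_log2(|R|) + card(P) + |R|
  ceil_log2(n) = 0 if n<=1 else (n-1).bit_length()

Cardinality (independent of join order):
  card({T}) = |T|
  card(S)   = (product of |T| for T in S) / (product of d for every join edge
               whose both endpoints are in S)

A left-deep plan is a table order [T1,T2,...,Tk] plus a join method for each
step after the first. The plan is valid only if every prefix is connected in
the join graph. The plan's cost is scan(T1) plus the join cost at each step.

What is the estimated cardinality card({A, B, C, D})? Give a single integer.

80000

Tables in S: A(20), B(250), C(300), D(80)
Edges inside S: D-B(d=20), D-C(d=15), D-A(d=5)
numerator = 20 * 250 * 300 * 80 = 120000000
denominator = 20 * 15 * 5 = 1500
card(S) = 120000000 / 1500 = 80000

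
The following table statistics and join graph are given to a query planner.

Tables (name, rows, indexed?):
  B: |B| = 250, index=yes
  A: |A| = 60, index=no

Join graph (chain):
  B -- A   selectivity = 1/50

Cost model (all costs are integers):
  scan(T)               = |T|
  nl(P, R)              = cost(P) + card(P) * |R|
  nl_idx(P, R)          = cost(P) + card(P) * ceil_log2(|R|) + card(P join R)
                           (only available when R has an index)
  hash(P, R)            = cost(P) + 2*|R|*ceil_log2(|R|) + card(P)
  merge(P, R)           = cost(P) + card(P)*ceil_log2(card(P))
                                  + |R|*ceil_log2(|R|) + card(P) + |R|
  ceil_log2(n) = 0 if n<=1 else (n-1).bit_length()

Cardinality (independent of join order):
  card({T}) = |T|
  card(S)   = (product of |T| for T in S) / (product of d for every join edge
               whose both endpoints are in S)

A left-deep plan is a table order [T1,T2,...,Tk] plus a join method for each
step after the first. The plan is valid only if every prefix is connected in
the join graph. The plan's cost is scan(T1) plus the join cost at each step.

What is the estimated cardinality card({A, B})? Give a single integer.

Tables in S: A(60), B(250)
Edges inside S: B-A(d=50)
numerator = 60 * 250 = 15000
denominator = 50 = 50
card(S) = 15000 / 50 = 300

300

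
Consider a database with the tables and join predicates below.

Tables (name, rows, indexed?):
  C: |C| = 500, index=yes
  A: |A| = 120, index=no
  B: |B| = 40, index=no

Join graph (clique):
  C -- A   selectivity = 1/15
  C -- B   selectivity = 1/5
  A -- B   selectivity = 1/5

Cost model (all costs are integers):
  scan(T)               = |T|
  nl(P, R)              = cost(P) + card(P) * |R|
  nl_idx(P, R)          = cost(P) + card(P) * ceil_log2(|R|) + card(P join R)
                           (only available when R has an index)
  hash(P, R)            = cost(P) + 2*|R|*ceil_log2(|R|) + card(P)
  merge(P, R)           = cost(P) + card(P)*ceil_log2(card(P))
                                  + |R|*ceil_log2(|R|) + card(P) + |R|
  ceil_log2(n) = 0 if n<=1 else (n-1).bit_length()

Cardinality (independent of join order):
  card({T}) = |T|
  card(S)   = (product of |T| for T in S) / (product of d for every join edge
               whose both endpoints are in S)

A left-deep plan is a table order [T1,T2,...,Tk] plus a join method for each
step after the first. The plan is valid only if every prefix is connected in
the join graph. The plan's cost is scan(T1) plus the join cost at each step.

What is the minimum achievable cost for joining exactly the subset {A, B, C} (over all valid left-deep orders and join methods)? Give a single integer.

Selinger DP over subsets of {A,B,C}:
  {C}: scan cost=500, card=500
  {A}: scan cost=120, card=120
  {B}: scan cost=40, card=40
  {AC}: card=4000; try (A,hash)→2680, (C,nl_idx)→5200, (C,merge)→6080, (A,merge)→6460, (C,hash)→9240, (C,nl)→60120 …(+1); best=2680 via (A,hash)
  {BC}: card=4000; try (B,hash)→1480, (C,nl_idx)→4400, (C,merge)→5320, (B,merge)→5780, (C,hash)→9080, (C,nl)→20040 …(+1); best=1480 via (B,hash)
  {AB}: card=960; try (B,hash)→720, (A,merge)→1280, (B,merge)→1360, (A,hash)→1760, (A,nl)→4840, (B,nl)→4920; best=720 via (B,hash)
  {ABC}: card=6400; try (B,hash)→7160, (A,hash)→7160, (C,hash)→10680, (C,nl_idx)→15760, (C,merge)→16280, (A,merge)→54440 …(+4); best=7160 via (B,hash)

7160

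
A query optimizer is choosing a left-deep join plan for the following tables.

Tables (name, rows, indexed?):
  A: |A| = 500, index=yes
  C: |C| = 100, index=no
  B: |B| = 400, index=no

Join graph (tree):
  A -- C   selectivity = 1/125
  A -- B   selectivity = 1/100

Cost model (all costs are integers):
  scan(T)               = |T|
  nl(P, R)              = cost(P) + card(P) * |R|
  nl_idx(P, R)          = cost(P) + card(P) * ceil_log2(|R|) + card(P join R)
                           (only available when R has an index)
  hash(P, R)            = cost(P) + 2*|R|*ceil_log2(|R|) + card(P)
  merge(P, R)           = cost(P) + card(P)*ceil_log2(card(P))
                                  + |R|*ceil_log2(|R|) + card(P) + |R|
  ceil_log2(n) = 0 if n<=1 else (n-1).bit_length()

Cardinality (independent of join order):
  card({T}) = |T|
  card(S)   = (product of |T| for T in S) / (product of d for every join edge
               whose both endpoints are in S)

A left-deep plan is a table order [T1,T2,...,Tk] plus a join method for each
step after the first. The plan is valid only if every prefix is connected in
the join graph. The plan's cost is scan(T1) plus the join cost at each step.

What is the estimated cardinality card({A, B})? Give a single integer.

2000

Tables in S: A(500), B(400)
Edges inside S: A-B(d=100)
numerator = 500 * 400 = 200000
denominator = 100 = 100
card(S) = 200000 / 100 = 2000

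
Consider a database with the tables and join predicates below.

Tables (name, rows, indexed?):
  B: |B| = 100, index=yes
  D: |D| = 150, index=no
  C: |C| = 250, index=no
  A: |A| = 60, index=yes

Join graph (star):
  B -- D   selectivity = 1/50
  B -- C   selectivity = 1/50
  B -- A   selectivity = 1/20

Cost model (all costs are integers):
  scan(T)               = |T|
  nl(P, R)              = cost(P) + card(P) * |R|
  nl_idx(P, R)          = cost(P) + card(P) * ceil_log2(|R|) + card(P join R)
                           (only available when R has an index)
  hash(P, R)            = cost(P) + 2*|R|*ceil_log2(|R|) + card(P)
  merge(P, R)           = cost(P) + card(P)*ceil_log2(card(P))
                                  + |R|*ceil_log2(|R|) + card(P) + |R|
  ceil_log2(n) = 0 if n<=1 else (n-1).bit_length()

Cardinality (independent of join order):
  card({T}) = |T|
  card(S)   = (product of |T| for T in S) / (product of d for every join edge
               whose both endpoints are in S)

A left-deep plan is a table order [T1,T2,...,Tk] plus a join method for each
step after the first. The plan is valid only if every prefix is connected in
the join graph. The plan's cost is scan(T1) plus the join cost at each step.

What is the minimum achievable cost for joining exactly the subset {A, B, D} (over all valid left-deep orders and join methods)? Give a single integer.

Selinger DP over subsets of {A,B,D}:
  {B}: scan cost=100, card=100
  {D}: scan cost=150, card=150
  {A}: scan cost=60, card=60
  {BD}: card=300; try (B,nl_idx)→1500, (B,hash)→1700, (D,merge)→2250, (B,merge)→2300, (D,hash)→2600, (D,nl)→15100 …(+1); best=1500 via (B,nl_idx)
  {AB}: card=300; try (B,nl_idx)→780, (A,hash)→920, (A,nl_idx)→1000, (B,merge)→1280, (A,merge)→1320, (B,hash)→1520 …(+2); best=780 via (B,nl_idx)
  {ABD}: card=900; try (A,hash)→2520, (D,hash)→3480, (A,nl_idx)→4200, (A,merge)→4920, (D,merge)→5130, (A,nl)→19500 …(+1); best=2520 via (A,hash)

2520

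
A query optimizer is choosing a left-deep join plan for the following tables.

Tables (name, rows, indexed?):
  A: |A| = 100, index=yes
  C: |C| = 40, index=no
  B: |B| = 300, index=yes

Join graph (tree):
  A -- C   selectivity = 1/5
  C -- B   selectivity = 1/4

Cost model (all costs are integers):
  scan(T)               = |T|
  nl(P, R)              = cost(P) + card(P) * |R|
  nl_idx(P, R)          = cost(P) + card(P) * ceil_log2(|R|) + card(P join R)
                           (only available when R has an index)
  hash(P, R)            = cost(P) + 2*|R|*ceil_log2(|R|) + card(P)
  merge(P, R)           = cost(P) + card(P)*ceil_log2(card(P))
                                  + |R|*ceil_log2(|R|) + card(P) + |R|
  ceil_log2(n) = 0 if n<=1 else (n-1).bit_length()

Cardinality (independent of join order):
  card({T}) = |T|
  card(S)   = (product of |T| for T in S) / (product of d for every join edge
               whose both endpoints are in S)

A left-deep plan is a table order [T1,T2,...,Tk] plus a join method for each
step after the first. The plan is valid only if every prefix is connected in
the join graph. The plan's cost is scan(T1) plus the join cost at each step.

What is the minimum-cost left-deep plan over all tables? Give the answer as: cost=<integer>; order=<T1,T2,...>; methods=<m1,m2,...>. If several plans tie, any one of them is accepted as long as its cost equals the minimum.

cost=5480; order=B,C,A; methods=hash,hash

Selinger DP (subsets sized 1..n):
  {A}: scan cost=100, card=100
  {C}: scan cost=40, card=40
  {B}: scan cost=300, card=300
  {AC}: card=800; try (C,hash)→680, (A,merge)→1120, (A,nl_idx)→1120, (C,merge)→1180, (A,hash)→1480, (A,nl)→4040 …(+1); best=680 via (C,hash)
  {BC}: card=3000; try (C,hash)→1080, (B,merge)→3320, (B,nl_idx)→3400, (C,merge)→3580, (B,hash)→5480, (B,nl)→12040 …(+1); best=1080 via (C,hash)
  {ABC}: card=60000; try (A,hash)→5480, (B,hash)→6880, (B,merge)→12480, (A,merge)→40880, (B,nl_idx)→67880, (A,nl_idx)→82080 …(+2); best=5480 via (A,hash)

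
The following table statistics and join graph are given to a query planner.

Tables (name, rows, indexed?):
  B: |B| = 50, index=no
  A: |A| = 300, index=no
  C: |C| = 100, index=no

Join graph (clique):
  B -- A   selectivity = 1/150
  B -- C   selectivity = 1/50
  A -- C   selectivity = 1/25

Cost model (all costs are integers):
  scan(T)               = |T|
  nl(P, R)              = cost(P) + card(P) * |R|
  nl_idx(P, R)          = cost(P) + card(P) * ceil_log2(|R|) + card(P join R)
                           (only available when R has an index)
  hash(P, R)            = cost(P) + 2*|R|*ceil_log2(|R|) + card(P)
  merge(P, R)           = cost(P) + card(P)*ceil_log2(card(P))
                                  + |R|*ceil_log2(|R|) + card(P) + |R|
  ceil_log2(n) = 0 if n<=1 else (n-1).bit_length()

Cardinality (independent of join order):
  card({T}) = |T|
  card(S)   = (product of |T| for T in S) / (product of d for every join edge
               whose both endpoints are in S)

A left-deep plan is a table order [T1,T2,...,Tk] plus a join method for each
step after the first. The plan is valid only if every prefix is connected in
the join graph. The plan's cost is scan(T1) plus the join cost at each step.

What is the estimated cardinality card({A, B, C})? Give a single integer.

8

Tables in S: A(300), B(50), C(100)
Edges inside S: B-A(d=150), B-C(d=50), A-C(d=25)
numerator = 300 * 50 * 100 = 1500000
denominator = 150 * 50 * 25 = 187500
card(S) = 1500000 / 187500 = 8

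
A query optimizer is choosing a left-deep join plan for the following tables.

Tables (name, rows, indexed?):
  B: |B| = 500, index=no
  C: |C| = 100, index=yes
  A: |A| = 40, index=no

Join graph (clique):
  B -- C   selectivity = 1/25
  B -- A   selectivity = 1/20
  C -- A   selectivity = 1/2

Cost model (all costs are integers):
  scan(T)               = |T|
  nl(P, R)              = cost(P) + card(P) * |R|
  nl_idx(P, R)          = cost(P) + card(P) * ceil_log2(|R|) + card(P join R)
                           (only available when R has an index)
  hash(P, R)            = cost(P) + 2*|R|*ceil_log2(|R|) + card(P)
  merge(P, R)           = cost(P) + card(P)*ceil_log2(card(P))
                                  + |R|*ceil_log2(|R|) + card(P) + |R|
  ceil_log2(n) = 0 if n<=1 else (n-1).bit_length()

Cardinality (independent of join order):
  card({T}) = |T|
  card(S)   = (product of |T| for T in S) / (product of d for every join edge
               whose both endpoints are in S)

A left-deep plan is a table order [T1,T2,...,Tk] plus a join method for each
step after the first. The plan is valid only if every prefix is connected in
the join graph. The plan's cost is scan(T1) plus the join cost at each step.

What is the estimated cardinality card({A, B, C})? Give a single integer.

Tables in S: A(40), B(500), C(100)
Edges inside S: B-C(d=25), B-A(d=20), C-A(d=2)
numerator = 40 * 500 * 100 = 2000000
denominator = 25 * 20 * 2 = 1000
card(S) = 2000000 / 1000 = 2000

2000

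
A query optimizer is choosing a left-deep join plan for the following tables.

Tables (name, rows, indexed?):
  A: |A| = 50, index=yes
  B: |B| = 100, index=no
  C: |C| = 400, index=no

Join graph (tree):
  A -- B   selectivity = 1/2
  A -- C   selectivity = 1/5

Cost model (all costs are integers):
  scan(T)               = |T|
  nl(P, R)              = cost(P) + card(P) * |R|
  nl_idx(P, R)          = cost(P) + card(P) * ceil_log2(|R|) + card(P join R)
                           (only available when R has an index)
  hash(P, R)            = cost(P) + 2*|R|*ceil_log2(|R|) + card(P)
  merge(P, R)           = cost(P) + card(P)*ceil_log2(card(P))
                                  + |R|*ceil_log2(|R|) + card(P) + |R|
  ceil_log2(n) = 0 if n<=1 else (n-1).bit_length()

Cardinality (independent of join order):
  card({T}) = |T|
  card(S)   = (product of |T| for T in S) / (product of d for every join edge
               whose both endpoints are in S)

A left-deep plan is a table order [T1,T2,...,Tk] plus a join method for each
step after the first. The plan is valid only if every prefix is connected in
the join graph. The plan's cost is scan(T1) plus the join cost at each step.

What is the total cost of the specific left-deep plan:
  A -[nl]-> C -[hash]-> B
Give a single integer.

25450

step 1: scan A: cost=50, card=50
step 2: join C via nl
    card(P join C) = 50*400/(5) = 4000
    cost = 50 + 50*400 = 20050
step 3: join B via hash
    card(P join B) = 4000*100/(2) = 200000
    cost = 20050 + 2*100*7 + 4000 = 25450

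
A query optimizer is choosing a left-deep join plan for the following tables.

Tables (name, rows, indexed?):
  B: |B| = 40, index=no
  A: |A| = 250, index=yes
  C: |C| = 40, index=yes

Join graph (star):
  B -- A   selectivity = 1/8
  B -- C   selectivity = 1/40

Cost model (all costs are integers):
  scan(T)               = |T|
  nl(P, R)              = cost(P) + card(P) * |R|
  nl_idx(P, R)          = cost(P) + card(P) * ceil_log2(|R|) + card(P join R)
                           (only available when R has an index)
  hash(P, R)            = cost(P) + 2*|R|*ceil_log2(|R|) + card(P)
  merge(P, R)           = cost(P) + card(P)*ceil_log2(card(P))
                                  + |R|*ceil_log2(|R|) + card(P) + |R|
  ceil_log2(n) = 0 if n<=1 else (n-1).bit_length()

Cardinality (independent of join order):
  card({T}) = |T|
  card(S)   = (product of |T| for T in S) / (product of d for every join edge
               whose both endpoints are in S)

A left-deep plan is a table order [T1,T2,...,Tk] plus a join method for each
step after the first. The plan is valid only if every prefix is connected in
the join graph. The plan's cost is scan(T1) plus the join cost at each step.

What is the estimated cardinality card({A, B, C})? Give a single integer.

Tables in S: A(250), B(40), C(40)
Edges inside S: B-A(d=8), B-C(d=40)
numerator = 250 * 40 * 40 = 400000
denominator = 8 * 40 = 320
card(S) = 400000 / 320 = 1250

1250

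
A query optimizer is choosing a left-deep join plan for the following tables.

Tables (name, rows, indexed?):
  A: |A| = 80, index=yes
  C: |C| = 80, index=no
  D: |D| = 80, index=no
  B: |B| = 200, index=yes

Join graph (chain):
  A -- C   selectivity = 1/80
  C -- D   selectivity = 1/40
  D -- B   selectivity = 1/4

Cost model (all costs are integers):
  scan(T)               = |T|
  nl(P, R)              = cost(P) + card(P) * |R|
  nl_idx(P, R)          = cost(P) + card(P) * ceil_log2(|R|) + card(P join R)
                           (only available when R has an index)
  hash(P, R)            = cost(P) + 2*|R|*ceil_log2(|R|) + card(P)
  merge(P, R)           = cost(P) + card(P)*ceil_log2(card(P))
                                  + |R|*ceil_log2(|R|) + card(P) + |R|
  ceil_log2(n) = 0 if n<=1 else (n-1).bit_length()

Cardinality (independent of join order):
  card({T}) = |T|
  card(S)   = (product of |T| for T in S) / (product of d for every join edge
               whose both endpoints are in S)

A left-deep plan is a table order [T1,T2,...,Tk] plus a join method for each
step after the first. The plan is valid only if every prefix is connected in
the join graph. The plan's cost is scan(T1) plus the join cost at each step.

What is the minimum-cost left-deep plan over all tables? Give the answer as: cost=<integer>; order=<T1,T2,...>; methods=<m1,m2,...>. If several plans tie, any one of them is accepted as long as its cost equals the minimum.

cost=5160; order=C,A,D,B; methods=nl_idx,hash,merge

Selinger DP (subsets sized 1..n):
  {A}: scan cost=80, card=80
  {C}: scan cost=80, card=80
  {D}: scan cost=80, card=80
  {B}: scan cost=200, card=200
  {AC}: card=80; try (A,nl_idx)→720, (C,hash)→1280, (A,hash)→1280, (C,merge)→1360, (A,merge)→1360, (C,nl)→6480 …(+1); best=720 via (A,nl_idx)
  {CD}: card=160; try (D,hash)→1280, (C,hash)→1280, (D,merge)→1360, (C,merge)→1360, (D,nl)→6480, (C,nl)→6480; best=1280 via (D,hash)
  {BD}: card=4000; try (D,hash)→1520, (B,merge)→2520, (D,merge)→2640, (B,hash)→3360, (B,nl_idx)→4720, (B,nl)→16080 …(+1); best=1520 via (D,hash)
  {ACD}: card=160; try (D,hash)→1920, (D,merge)→2000, (A,hash)→2560, (A,nl_idx)→2560, (A,merge)→3360, (D,nl)→7120 …(+1); best=1920 via (D,hash)
  {BCD}: card=8000; try (B,merge)→4520, (B,hash)→4640, (C,hash)→6640, (B,nl_idx)→10560, (B,nl)→33280, (C,merge)→54160 …(+1); best=4520 via (B,merge)
  {ABCD}: card=8000; try (B,merge)→5160, (B,hash)→5280, (B,nl_idx)→11200, (A,hash)→13640, (B,nl)→33920, (A,nl_idx)→68520 …(+2); best=5160 via (B,merge)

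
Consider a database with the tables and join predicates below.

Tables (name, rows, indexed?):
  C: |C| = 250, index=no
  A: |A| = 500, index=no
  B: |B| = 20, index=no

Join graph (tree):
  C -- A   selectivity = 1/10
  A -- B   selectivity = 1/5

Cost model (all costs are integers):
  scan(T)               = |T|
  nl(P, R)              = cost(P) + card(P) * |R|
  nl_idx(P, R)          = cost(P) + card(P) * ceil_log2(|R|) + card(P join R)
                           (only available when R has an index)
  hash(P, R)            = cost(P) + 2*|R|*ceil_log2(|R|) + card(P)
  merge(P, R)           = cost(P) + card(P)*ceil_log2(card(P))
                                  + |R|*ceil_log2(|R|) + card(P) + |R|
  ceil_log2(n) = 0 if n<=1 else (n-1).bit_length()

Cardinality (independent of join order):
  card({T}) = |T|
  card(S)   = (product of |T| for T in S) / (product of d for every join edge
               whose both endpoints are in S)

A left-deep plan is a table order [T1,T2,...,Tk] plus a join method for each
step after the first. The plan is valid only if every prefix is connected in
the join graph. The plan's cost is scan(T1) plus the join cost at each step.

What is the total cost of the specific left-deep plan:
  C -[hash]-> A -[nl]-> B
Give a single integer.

259500

step 1: scan C: cost=250, card=250
step 2: join A via hash
    card(P join A) = 250*500/(10) = 12500
    cost = 250 + 2*500*9 + 250 = 9500
step 3: join B via nl
    card(P join B) = 12500*20/(5) = 50000
    cost = 9500 + 12500*20 = 259500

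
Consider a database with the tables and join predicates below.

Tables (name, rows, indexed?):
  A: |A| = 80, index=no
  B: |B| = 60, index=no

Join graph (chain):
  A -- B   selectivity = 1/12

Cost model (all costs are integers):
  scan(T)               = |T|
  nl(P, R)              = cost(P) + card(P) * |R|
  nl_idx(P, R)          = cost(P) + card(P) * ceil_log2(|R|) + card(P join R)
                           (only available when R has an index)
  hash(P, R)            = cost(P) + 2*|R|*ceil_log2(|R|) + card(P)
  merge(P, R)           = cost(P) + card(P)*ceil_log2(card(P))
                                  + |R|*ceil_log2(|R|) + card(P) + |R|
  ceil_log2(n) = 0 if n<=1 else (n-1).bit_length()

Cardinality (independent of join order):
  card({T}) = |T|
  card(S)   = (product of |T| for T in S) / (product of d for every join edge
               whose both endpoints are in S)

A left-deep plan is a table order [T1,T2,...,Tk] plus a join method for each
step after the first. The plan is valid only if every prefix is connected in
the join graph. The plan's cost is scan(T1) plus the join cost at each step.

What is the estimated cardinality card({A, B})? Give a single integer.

400

Tables in S: A(80), B(60)
Edges inside S: A-B(d=12)
numerator = 80 * 60 = 4800
denominator = 12 = 12
card(S) = 4800 / 12 = 400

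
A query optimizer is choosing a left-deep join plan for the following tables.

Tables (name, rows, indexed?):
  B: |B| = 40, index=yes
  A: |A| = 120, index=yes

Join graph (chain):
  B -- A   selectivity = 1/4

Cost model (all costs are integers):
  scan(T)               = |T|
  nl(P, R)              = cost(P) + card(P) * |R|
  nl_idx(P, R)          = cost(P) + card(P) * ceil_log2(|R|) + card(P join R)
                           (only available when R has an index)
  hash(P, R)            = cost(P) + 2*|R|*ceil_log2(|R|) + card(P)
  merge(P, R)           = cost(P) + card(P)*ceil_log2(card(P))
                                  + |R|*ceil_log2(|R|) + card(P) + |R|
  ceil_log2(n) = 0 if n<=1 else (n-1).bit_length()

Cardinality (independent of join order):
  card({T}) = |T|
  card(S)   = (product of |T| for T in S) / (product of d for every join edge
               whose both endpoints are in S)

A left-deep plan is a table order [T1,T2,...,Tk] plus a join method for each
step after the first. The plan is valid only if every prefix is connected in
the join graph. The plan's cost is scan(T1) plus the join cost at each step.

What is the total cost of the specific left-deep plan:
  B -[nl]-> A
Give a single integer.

4840

step 1: scan B: cost=40, card=40
step 2: join A via nl
    card(P join A) = 40*120/(4) = 1200
    cost = 40 + 40*120 = 4840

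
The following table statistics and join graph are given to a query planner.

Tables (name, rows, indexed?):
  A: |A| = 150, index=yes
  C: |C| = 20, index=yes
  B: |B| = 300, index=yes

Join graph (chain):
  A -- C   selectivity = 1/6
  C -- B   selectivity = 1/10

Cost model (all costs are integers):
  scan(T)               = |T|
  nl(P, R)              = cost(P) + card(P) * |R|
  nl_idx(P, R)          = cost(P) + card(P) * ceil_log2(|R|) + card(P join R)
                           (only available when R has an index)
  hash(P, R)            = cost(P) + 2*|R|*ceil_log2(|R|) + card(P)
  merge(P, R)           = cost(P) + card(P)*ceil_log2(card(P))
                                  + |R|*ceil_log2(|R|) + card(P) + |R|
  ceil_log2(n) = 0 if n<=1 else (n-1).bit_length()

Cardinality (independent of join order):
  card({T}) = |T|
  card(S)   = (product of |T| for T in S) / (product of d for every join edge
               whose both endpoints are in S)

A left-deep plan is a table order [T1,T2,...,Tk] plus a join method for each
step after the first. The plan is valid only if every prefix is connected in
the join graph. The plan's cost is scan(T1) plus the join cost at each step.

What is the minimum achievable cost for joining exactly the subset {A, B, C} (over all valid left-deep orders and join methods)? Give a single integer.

Selinger DP over subsets of {A,B,C}:
  {A}: scan cost=150, card=150
  {C}: scan cost=20, card=20
  {B}: scan cost=300, card=300
  {AC}: card=500; try (C,hash)→500, (A,nl_idx)→680, (C,nl_idx)→1400, (A,merge)→1490, (C,merge)→1620, (A,hash)→2440 …(+2); best=500 via (C,hash)
  {BC}: card=600; try (C,hash)→800, (B,nl_idx)→800, (C,nl_idx)→2400, (B,merge)→3140, (C,merge)→3420, (B,hash)→5440 …(+2); best=800 via (C,hash)
  {ABC}: card=15000; try (A,hash)→3800, (B,hash)→6400, (B,merge)→8500, (A,merge)→8750, (B,nl_idx)→20000, (A,nl_idx)→20600 …(+2); best=3800 via (A,hash)

3800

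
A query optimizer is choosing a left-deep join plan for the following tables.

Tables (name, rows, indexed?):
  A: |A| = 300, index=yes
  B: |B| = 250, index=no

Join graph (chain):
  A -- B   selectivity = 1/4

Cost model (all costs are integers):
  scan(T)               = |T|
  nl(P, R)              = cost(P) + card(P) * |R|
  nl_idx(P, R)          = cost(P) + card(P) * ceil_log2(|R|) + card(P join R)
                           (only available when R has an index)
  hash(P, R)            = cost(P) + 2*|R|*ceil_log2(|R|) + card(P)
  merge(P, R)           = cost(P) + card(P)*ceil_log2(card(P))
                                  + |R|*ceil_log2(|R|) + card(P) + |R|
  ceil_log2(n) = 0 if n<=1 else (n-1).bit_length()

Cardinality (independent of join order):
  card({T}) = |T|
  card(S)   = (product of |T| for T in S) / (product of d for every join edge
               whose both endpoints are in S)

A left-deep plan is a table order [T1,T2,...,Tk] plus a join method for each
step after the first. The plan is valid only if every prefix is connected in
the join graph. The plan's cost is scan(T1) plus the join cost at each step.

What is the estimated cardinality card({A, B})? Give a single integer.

18750

Tables in S: A(300), B(250)
Edges inside S: A-B(d=4)
numerator = 300 * 250 = 75000
denominator = 4 = 4
card(S) = 75000 / 4 = 18750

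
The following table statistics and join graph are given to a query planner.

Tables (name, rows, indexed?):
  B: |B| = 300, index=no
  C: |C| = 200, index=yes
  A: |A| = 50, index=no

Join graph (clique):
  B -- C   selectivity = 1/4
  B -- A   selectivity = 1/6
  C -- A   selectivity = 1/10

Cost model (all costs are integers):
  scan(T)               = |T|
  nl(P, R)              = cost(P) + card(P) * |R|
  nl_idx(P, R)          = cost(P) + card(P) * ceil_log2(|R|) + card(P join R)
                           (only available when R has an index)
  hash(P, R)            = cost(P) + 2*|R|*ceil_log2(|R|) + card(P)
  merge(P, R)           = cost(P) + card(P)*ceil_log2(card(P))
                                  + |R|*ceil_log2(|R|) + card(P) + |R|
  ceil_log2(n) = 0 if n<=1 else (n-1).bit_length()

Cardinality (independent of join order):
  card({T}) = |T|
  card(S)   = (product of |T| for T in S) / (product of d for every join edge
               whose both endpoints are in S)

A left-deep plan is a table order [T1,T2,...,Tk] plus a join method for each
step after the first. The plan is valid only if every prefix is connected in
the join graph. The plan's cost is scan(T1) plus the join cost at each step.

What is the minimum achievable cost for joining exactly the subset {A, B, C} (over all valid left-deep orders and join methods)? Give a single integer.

6900

Selinger DP over subsets of {A,B,C}:
  {B}: scan cost=300, card=300
  {C}: scan cost=200, card=200
  {A}: scan cost=50, card=50
  {BC}: card=15000; try (C,hash)→3800, (B,merge)→5000, (C,merge)→5100, (B,hash)→5800, (C,nl_idx)→17700, (B,nl)→60200 …(+1); best=3800 via (C,hash)
  {AB}: card=2500; try (A,hash)→1200, (B,merge)→3400, (A,merge)→3650, (B,hash)→5500, (B,nl)→15050, (A,nl)→15300; best=1200 via (A,hash)
  {AC}: card=1000; try (A,hash)→1000, (C,nl_idx)→1450, (C,merge)→2200, (A,merge)→2350, (C,hash)→3300, (C,nl)→10050 …(+1); best=1000 via (A,hash)
  {ABC}: card=12500; try (C,hash)→6900, (B,hash)→7400, (B,merge)→15000, (A,hash)→19400, (C,nl_idx)→33700, (C,merge)→35500 …(+4); best=6900 via (C,hash)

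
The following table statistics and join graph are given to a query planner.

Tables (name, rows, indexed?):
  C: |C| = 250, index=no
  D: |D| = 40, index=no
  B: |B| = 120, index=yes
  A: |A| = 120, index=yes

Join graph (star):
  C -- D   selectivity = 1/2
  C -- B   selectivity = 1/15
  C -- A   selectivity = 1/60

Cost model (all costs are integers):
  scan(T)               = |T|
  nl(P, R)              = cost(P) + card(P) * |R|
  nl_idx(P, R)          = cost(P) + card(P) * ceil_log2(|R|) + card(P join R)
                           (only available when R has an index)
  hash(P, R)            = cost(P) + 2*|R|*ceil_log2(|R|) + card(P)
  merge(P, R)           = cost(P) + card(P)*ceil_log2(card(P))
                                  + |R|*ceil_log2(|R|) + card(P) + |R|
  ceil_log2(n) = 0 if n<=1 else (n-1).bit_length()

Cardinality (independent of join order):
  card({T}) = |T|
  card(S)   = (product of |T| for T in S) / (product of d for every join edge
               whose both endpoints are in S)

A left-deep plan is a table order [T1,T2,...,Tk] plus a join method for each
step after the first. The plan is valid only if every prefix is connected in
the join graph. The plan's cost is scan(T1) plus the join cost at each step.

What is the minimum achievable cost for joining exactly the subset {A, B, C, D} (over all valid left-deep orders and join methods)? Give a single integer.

Selinger DP over subsets of {A,B,C,D}:
  {C}: scan cost=250, card=250
  {D}: scan cost=40, card=40
  {B}: scan cost=120, card=120
  {A}: scan cost=120, card=120
  {CD}: card=5000; try (D,hash)→980, (C,merge)→2570, (D,merge)→2780, (C,hash)→4080, (C,nl)→10040, (D,nl)→10250; best=980 via (D,hash)
  {BC}: card=2000; try (B,hash)→2180, (C,merge)→3330, (B,merge)→3460, (B,nl_idx)→4000, (C,hash)→4240, (C,nl)→30120 …(+1); best=2180 via (B,hash)
  {AC}: card=500; try (A,hash)→2180, (A,nl_idx)→2500, (C,merge)→3330, (A,merge)→3460, (C,hash)→4240, (C,nl)→30120 …(+1); best=2180 via (A,hash)
  {BCD}: card=40000; try (D,hash)→4660, (B,hash)→7660, (D,merge)→26460, (B,merge)→71940, (B,nl_idx)→75980, (D,nl)→82180 …(+1); best=4660 via (D,hash)
  {ACD}: card=10000; try (D,hash)→3160, (D,merge)→7460, (A,hash)→7660, (D,nl)→22180, (A,nl_idx)→45980, (A,merge)→71940 …(+1); best=3160 via (D,hash)
  {ABC}: card=4000; try (B,hash)→4360, (A,hash)→5860, (B,merge)→8140, (B,nl_idx)→9680, (A,nl_idx)→20180, (A,merge)→27140 …(+2); best=4360 via (B,hash)
  {ABCD}: card=80000; try (D,hash)→8840, (B,hash)→14840, (A,hash)→46340, (D,merge)→56640, (B,nl_idx)→153160, (B,merge)→154120 …(+5); best=8840 via (D,hash)

8840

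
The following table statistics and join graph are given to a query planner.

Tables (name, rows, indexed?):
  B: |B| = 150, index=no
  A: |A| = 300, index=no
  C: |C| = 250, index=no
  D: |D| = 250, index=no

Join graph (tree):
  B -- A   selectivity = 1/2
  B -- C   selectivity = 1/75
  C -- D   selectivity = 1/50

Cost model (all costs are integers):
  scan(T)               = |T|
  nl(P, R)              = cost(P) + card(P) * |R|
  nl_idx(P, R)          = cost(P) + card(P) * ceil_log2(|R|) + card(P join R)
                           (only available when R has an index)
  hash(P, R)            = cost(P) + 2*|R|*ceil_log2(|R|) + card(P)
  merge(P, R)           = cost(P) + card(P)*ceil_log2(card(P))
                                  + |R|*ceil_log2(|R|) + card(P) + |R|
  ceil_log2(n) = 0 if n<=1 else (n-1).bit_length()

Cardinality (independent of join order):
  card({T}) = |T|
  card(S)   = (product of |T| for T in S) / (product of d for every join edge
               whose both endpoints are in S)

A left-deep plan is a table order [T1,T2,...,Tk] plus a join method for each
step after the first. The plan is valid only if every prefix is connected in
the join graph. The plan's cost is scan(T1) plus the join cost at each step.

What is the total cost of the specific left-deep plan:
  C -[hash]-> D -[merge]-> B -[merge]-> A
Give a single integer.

56350

step 1: scan C: cost=250, card=250
step 2: join D via hash
    card(P join D) = 250*250/(50) = 1250
    cost = 250 + 2*250*8 + 250 = 4500
step 3: join B via merge
    card(P join B) = 1250*150/(75) = 2500
    cost = 4500 + 1250*11 + 150*8 + 1250 + 150 = 20850
step 4: join A via merge
    card(P join A) = 2500*300/(2) = 375000
    cost = 20850 + 2500*12 + 300*9 + 2500 + 300 = 56350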